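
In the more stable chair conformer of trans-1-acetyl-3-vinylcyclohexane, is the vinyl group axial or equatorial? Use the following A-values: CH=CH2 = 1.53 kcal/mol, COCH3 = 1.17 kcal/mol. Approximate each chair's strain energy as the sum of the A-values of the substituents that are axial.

C1 and C3 have the same parity, so for the trans isomer the two substituents are one axial and one equatorial in each chair.
Chair I (vinyl axial, acetyl equatorial): E = 1.53 kcal/mol.
Chair II (vinyl equatorial, acetyl axial): E = 1.17 kcal/mol.
Chair II is the more stable (lower-energy) conformer, and in that chair the vinyl group is equatorial.

equatorial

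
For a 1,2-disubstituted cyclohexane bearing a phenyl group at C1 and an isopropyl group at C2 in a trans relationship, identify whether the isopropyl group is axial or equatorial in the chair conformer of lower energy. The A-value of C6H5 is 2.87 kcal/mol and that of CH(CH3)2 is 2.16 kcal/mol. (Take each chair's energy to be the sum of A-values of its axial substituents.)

C1 and C2 have opposite parity, so for the trans isomer the two substituents are e,e in one chair and a,a in the other.
Chair I (phenyl axial, isopropyl axial): E = 5.03 kcal/mol.
Chair II (phenyl equatorial, isopropyl equatorial): E = 0.00 kcal/mol.
Chair II is the more stable (lower-energy) conformer, and in that chair the isopropyl group is equatorial.

equatorial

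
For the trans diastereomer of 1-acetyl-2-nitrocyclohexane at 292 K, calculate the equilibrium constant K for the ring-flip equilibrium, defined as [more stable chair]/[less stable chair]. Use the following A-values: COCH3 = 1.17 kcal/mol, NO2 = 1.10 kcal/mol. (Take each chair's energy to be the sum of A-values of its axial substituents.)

C1 and C2 have opposite parity, so for the trans isomer the two substituents are e,e in one chair and a,a in the other.
Chair I (acetyl axial, nitro axial): E = 2.27 kcal/mol; chair II (acetyl equatorial, nitro equatorial): E = 0.00 kcal/mol.
ΔG = 2.27 kcal/mol between the two chairs.
K = exp(ΔG/RT) with R = 1.987×10⁻³ kcal mol⁻¹ K⁻¹ and T = 292 K gives K ≈ 50.

K ≈ 50.0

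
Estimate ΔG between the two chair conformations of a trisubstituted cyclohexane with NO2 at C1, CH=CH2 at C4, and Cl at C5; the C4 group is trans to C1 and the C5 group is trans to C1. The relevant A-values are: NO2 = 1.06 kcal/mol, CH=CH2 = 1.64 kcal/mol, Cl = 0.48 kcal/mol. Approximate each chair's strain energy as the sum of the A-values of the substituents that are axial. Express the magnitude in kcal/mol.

Chair I (nitro axial, vinyl axial, chloro equatorial): E = 2.70 kcal/mol.
Chair II (nitro equatorial, vinyl equatorial, chloro axial): E = 0.48 kcal/mol.
ΔE = 2.70 − 0.48 = 2.22 kcal/mol; chair II is more stable.

2.22 kcal/mol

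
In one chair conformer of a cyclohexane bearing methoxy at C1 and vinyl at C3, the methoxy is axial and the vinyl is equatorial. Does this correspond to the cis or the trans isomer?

trans

C1 and C3 have the same parity, so their axial bonds point in the same direction.
With same-parity carbons, two substituents on the same face are both axial or both equatorial; opposite faces give one of each.
Here the groups are axial/equatorial → opposite face → trans.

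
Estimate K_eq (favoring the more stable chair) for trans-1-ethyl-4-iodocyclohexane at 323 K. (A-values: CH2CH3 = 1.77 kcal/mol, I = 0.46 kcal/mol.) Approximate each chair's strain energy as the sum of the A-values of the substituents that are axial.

K ≈ 32.3

C1 and C4 have opposite parity, so for the trans isomer the two substituents are e,e in one chair and a,a in the other.
Chair I (ethyl axial, iodo axial): E = 2.23 kcal/mol; chair II (ethyl equatorial, iodo equatorial): E = 0.00 kcal/mol.
ΔG = 2.23 kcal/mol between the two chairs.
K = exp(ΔG/RT) with R = 1.987×10⁻³ kcal mol⁻¹ K⁻¹ and T = 323 K gives K ≈ 32.3.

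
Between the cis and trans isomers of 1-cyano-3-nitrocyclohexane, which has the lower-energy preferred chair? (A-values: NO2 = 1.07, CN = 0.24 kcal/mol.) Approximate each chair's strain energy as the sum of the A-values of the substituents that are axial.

cis

At 1,3 positions (parity same): cis → (e,e or a,a); trans → (a,e or e,a).
Best chair for cis: E = 0.00 kcal/mol; best chair for trans: E = 0.24 kcal/mol.
The cis isomer is lower by 0.24 kcal/mol.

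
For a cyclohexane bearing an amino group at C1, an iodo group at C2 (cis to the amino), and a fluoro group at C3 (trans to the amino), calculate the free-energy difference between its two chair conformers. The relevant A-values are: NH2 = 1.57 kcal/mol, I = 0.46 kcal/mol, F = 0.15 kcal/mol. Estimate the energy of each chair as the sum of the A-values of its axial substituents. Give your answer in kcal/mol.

0.96 kcal/mol

Chair I (amino axial, iodo equatorial, fluoro equatorial): E = 1.57 kcal/mol.
Chair II (amino equatorial, iodo axial, fluoro axial): E = 0.61 kcal/mol.
ΔE = 1.57 − 0.61 = 0.96 kcal/mol; chair II is more stable.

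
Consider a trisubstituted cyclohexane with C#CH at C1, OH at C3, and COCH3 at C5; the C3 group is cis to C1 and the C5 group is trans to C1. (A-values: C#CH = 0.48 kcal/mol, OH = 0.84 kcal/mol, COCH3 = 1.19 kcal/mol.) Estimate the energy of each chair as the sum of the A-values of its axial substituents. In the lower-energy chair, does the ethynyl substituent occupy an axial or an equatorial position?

equatorial

Chair I (ethynyl axial, hydroxyl axial, acetyl equatorial): E = 1.32 kcal/mol.
Chair II (ethynyl equatorial, hydroxyl equatorial, acetyl axial): E = 1.19 kcal/mol.
Chair II is the more stable (lower-energy) conformer, and in that chair the ethynyl group is equatorial.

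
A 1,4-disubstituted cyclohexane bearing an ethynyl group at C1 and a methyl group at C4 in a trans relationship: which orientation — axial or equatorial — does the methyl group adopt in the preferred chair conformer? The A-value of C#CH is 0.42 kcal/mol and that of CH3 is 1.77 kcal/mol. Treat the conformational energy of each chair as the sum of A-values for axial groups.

equatorial

C1 and C4 have opposite parity, so for the trans isomer the two substituents are e,e in one chair and a,a in the other.
Chair I (ethynyl axial, methyl axial): E = 2.19 kcal/mol.
Chair II (ethynyl equatorial, methyl equatorial): E = 0.00 kcal/mol.
Chair II is the more stable (lower-energy) conformer, and in that chair the methyl group is equatorial.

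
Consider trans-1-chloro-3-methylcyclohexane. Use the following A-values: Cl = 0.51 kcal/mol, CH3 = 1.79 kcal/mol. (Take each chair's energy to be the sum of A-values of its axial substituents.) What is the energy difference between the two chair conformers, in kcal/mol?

C1 and C3 have the same parity, so for the trans isomer the two substituents are one axial and one equatorial in each chair.
Chair I (chloro axial, methyl equatorial): E = 0.51 kcal/mol.
Chair II (chloro equatorial, methyl axial): E = 1.79 kcal/mol.
ΔE = 1.79 − 0.51 = 1.28 kcal/mol; chair I is more stable.

1.28 kcal/mol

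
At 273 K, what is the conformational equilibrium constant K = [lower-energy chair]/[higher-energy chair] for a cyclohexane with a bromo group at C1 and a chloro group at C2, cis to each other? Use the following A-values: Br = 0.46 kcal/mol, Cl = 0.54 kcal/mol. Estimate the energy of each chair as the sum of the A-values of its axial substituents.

K ≈ 1.16

C1 and C2 have opposite parity, so for the cis isomer the two substituents are one axial and one equatorial in each chair.
Chair I (bromo axial, chloro equatorial): E = 0.46 kcal/mol; chair II (bromo equatorial, chloro axial): E = 0.54 kcal/mol.
ΔG = 0.08 kcal/mol between the two chairs.
K = exp(ΔG/RT) with R = 1.987×10⁻³ kcal mol⁻¹ K⁻¹ and T = 273 K gives K ≈ 1.16.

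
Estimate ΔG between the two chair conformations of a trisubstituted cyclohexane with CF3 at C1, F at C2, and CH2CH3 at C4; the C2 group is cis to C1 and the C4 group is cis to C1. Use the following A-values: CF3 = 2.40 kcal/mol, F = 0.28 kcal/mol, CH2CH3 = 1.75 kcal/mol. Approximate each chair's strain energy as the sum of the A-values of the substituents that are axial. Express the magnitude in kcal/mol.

0.37 kcal/mol

Chair I (trifluoromethyl axial, fluoro equatorial, ethyl equatorial): E = 2.40 kcal/mol.
Chair II (trifluoromethyl equatorial, fluoro axial, ethyl axial): E = 2.03 kcal/mol.
ΔE = 2.40 − 2.03 = 0.37 kcal/mol; chair II is more stable.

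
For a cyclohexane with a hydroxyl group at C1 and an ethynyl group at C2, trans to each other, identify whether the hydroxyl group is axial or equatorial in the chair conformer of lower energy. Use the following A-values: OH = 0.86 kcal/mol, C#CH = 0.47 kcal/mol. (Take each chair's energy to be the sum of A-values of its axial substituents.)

C1 and C2 have opposite parity, so for the trans isomer the two substituents are e,e in one chair and a,a in the other.
Chair I (hydroxyl axial, ethynyl axial): E = 1.33 kcal/mol.
Chair II (hydroxyl equatorial, ethynyl equatorial): E = 0.00 kcal/mol.
Chair II is the more stable (lower-energy) conformer, and in that chair the hydroxyl group is equatorial.

equatorial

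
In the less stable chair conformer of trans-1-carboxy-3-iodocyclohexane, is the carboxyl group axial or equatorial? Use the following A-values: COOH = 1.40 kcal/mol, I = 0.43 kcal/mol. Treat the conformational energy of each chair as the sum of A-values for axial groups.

axial

C1 and C3 have the same parity, so for the trans isomer the two substituents are one axial and one equatorial in each chair.
Chair I (carboxyl axial, iodo equatorial): E = 1.40 kcal/mol.
Chair II (carboxyl equatorial, iodo axial): E = 0.43 kcal/mol.
Chair I is the less stable (higher-energy) conformer, and in that chair the carboxyl group is axial.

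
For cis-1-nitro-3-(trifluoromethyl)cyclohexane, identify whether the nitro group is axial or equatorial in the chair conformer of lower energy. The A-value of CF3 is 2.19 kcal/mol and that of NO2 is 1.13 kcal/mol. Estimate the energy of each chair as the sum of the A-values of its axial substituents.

equatorial

C1 and C3 have the same parity, so for the cis isomer the two substituents are e,e in one chair and a,a in the other.
Chair I (trifluoromethyl axial, nitro axial): E = 3.32 kcal/mol.
Chair II (trifluoromethyl equatorial, nitro equatorial): E = 0.00 kcal/mol.
Chair II is the more stable (lower-energy) conformer, and in that chair the nitro group is equatorial.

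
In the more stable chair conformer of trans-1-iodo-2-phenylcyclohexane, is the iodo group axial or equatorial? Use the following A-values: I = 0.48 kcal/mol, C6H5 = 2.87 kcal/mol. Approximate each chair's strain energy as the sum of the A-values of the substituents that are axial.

C1 and C2 have opposite parity, so for the trans isomer the two substituents are e,e in one chair and a,a in the other.
Chair I (iodo axial, phenyl axial): E = 3.35 kcal/mol.
Chair II (iodo equatorial, phenyl equatorial): E = 0.00 kcal/mol.
Chair II is the more stable (lower-energy) conformer, and in that chair the iodo group is equatorial.

equatorial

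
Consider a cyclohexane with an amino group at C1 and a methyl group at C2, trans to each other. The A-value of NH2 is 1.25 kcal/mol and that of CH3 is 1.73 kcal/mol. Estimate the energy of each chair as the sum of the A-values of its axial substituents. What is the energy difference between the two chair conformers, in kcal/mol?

C1 and C2 have opposite parity, so for the trans isomer the two substituents are e,e in one chair and a,a in the other.
Chair I (amino axial, methyl axial): E = 2.98 kcal/mol.
Chair II (amino equatorial, methyl equatorial): E = 0.00 kcal/mol.
ΔE = 2.98 − 0.00 = 2.98 kcal/mol; chair II is more stable.

2.98 kcal/mol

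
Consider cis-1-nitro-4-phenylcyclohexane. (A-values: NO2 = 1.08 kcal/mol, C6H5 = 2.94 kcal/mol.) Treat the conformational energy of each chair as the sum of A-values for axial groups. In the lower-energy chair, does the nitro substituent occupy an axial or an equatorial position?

C1 and C4 have opposite parity, so for the cis isomer the two substituents are one axial and one equatorial in each chair.
Chair I (nitro axial, phenyl equatorial): E = 1.08 kcal/mol.
Chair II (nitro equatorial, phenyl axial): E = 2.94 kcal/mol.
Chair I is the more stable (lower-energy) conformer, and in that chair the nitro group is axial.

axial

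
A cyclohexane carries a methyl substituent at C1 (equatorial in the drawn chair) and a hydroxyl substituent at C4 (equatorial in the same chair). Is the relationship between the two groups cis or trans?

trans

C1 and C4 have opposite parity, so their axial bonds point in opposite directions.
With opposite-parity carbons, two substituents on the same face are one axial and one equatorial; opposite faces give both axial or both equatorial.
Here the groups are equatorial/equatorial → opposite face → trans.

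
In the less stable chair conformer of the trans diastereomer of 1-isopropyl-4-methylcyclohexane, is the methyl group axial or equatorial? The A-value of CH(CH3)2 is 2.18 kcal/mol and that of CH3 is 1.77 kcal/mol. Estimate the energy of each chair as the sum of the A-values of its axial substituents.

axial

C1 and C4 have opposite parity, so for the trans isomer the two substituents are e,e in one chair and a,a in the other.
Chair I (isopropyl axial, methyl axial): E = 3.95 kcal/mol.
Chair II (isopropyl equatorial, methyl equatorial): E = 0.00 kcal/mol.
Chair I is the less stable (higher-energy) conformer, and in that chair the methyl group is axial.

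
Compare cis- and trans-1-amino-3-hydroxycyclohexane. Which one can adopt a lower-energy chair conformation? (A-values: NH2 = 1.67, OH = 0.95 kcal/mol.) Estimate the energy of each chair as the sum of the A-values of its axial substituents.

At 1,3 positions (parity same): cis → (e,e or a,a); trans → (a,e or e,a).
Best chair for cis: E = 0.00 kcal/mol; best chair for trans: E = 0.95 kcal/mol.
The cis isomer is lower by 0.95 kcal/mol.

cis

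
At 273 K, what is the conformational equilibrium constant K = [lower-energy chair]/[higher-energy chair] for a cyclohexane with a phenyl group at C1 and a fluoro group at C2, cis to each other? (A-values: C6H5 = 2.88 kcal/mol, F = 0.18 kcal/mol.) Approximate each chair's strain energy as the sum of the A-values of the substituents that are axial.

K ≈ 145

C1 and C2 have opposite parity, so for the cis isomer the two substituents are one axial and one equatorial in each chair.
Chair I (phenyl axial, fluoro equatorial): E = 2.88 kcal/mol; chair II (phenyl equatorial, fluoro axial): E = 0.18 kcal/mol.
ΔG = 2.70 kcal/mol between the two chairs.
K = exp(ΔG/RT) with R = 1.987×10⁻³ kcal mol⁻¹ K⁻¹ and T = 273 K gives K ≈ 145.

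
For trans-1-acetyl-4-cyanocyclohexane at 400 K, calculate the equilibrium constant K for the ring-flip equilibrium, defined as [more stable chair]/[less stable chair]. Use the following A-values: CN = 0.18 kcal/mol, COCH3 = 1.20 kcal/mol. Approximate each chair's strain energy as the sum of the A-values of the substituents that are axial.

K ≈ 5.68

C1 and C4 have opposite parity, so for the trans isomer the two substituents are e,e in one chair and a,a in the other.
Chair I (cyano axial, acetyl axial): E = 1.38 kcal/mol; chair II (cyano equatorial, acetyl equatorial): E = 0.00 kcal/mol.
ΔG = 1.38 kcal/mol between the two chairs.
K = exp(ΔG/RT) with R = 1.987×10⁻³ kcal mol⁻¹ K⁻¹ and T = 400 K gives K ≈ 5.68.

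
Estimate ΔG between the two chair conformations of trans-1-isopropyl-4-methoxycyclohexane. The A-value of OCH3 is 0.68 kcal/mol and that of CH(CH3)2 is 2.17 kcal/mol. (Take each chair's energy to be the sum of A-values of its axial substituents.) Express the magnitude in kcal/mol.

2.85 kcal/mol

C1 and C4 have opposite parity, so for the trans isomer the two substituents are e,e in one chair and a,a in the other.
Chair I (methoxy axial, isopropyl axial): E = 2.85 kcal/mol.
Chair II (methoxy equatorial, isopropyl equatorial): E = 0.00 kcal/mol.
ΔE = 2.85 − 0.00 = 2.85 kcal/mol; chair II is more stable.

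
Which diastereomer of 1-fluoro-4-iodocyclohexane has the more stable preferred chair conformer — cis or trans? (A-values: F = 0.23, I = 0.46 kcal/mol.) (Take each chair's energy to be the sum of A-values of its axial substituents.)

trans

At 1,4 positions (parity opposite): cis → (a,e or e,a); trans → (e,e or a,a).
Best chair for cis: E = 0.23 kcal/mol; best chair for trans: E = 0.00 kcal/mol.
The trans isomer is lower by 0.23 kcal/mol.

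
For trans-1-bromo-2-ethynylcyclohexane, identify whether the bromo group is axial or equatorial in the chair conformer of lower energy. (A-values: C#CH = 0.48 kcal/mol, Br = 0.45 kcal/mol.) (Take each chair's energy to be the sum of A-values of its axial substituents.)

equatorial

C1 and C2 have opposite parity, so for the trans isomer the two substituents are e,e in one chair and a,a in the other.
Chair I (ethynyl axial, bromo axial): E = 0.93 kcal/mol.
Chair II (ethynyl equatorial, bromo equatorial): E = 0.00 kcal/mol.
Chair II is the more stable (lower-energy) conformer, and in that chair the bromo group is equatorial.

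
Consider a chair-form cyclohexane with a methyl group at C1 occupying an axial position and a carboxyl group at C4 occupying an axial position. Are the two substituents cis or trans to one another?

trans

C1 and C4 have opposite parity, so their axial bonds point in opposite directions.
With opposite-parity carbons, two substituents on the same face are one axial and one equatorial; opposite faces give both axial or both equatorial.
Here the groups are axial/axial → opposite face → trans.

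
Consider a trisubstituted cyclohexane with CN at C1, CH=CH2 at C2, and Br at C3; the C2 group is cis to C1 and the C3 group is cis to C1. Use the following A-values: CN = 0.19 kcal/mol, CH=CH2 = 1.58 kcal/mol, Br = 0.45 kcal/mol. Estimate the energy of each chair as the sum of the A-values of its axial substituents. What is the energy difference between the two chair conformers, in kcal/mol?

0.94 kcal/mol

Chair I (cyano axial, vinyl equatorial, bromo axial): E = 0.64 kcal/mol.
Chair II (cyano equatorial, vinyl axial, bromo equatorial): E = 1.58 kcal/mol.
ΔE = 1.58 − 0.64 = 0.94 kcal/mol; chair I is more stable.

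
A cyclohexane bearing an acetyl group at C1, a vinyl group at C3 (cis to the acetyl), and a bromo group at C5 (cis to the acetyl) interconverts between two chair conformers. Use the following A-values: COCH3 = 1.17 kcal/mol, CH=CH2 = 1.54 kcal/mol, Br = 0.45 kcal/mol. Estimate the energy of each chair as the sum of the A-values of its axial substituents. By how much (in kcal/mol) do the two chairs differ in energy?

3.16 kcal/mol

Chair I (acetyl axial, vinyl axial, bromo axial): E = 3.16 kcal/mol.
Chair II (acetyl equatorial, vinyl equatorial, bromo equatorial): E = 0.00 kcal/mol.
ΔE = 3.16 − 0.00 = 3.16 kcal/mol; chair II is more stable.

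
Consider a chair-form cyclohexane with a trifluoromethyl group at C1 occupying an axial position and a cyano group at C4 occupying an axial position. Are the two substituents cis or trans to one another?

C1 and C4 have opposite parity, so their axial bonds point in opposite directions.
With opposite-parity carbons, two substituents on the same face are one axial and one equatorial; opposite faces give both axial or both equatorial.
Here the groups are axial/axial → opposite face → trans.

trans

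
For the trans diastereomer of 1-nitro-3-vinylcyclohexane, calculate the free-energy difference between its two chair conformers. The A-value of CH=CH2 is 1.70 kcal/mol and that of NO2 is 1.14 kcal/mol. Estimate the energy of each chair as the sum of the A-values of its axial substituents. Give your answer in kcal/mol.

C1 and C3 have the same parity, so for the trans isomer the two substituents are one axial and one equatorial in each chair.
Chair I (vinyl axial, nitro equatorial): E = 1.70 kcal/mol.
Chair II (vinyl equatorial, nitro axial): E = 1.14 kcal/mol.
ΔE = 1.70 − 1.14 = 0.56 kcal/mol; chair II is more stable.

0.56 kcal/mol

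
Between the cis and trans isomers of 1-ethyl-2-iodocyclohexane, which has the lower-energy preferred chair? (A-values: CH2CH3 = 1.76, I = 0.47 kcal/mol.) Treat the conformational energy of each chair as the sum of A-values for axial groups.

At 1,2 positions (parity opposite): cis → (a,e or e,a); trans → (e,e or a,a).
Best chair for cis: E = 0.47 kcal/mol; best chair for trans: E = 0.00 kcal/mol.
The trans isomer is lower by 0.47 kcal/mol.

trans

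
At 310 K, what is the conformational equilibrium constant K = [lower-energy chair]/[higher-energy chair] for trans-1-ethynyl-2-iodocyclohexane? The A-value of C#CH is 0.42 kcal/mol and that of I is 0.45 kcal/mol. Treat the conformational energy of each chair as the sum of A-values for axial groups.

C1 and C2 have opposite parity, so for the trans isomer the two substituents are e,e in one chair and a,a in the other.
Chair I (ethynyl axial, iodo axial): E = 0.87 kcal/mol; chair II (ethynyl equatorial, iodo equatorial): E = 0.00 kcal/mol.
ΔG = 0.87 kcal/mol between the two chairs.
K = exp(ΔG/RT) with R = 1.987×10⁻³ kcal mol⁻¹ K⁻¹ and T = 310 K gives K ≈ 4.11.

K ≈ 4.11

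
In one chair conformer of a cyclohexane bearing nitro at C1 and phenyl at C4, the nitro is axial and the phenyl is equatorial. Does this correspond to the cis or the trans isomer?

cis

C1 and C4 have opposite parity, so their axial bonds point in opposite directions.
With opposite-parity carbons, two substituents on the same face are one axial and one equatorial; opposite faces give both axial or both equatorial.
Here the groups are axial/equatorial → same face → cis.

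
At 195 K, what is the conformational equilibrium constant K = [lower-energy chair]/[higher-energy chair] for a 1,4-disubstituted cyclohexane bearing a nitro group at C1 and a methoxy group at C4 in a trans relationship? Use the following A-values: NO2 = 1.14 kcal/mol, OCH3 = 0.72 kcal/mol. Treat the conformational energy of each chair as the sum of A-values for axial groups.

K ≈ 122

C1 and C4 have opposite parity, so for the trans isomer the two substituents are e,e in one chair and a,a in the other.
Chair I (nitro axial, methoxy axial): E = 1.86 kcal/mol; chair II (nitro equatorial, methoxy equatorial): E = 0.00 kcal/mol.
ΔG = 1.86 kcal/mol between the two chairs.
K = exp(ΔG/RT) with R = 1.987×10⁻³ kcal mol⁻¹ K⁻¹ and T = 195 K gives K ≈ 122.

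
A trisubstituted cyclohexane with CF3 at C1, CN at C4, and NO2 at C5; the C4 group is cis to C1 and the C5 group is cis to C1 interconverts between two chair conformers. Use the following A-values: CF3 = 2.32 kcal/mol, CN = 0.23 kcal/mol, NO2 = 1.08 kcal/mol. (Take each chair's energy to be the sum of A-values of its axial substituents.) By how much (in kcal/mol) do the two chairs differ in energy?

Chair I (trifluoromethyl axial, cyano equatorial, nitro axial): E = 3.40 kcal/mol.
Chair II (trifluoromethyl equatorial, cyano axial, nitro equatorial): E = 0.23 kcal/mol.
ΔE = 3.40 − 0.23 = 3.17 kcal/mol; chair II is more stable.

3.17 kcal/mol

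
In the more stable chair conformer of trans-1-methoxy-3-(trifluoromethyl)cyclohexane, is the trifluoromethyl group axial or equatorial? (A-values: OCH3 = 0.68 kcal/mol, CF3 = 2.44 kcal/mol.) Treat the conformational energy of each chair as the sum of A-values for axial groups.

C1 and C3 have the same parity, so for the trans isomer the two substituents are one axial and one equatorial in each chair.
Chair I (methoxy axial, trifluoromethyl equatorial): E = 0.68 kcal/mol.
Chair II (methoxy equatorial, trifluoromethyl axial): E = 2.44 kcal/mol.
Chair I is the more stable (lower-energy) conformer, and in that chair the trifluoromethyl group is equatorial.

equatorial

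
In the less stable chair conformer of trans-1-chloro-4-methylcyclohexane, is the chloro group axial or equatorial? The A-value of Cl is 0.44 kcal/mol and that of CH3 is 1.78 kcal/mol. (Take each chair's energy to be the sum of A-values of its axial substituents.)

C1 and C4 have opposite parity, so for the trans isomer the two substituents are e,e in one chair and a,a in the other.
Chair I (chloro axial, methyl axial): E = 2.22 kcal/mol.
Chair II (chloro equatorial, methyl equatorial): E = 0.00 kcal/mol.
Chair I is the less stable (higher-energy) conformer, and in that chair the chloro group is axial.

axial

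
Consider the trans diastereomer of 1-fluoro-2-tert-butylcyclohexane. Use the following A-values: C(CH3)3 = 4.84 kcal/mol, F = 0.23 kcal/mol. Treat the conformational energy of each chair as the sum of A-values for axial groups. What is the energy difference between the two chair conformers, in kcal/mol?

C1 and C2 have opposite parity, so for the trans isomer the two substituents are e,e in one chair and a,a in the other.
Chair I (tert-butyl axial, fluoro axial): E = 5.07 kcal/mol.
Chair II (tert-butyl equatorial, fluoro equatorial): E = 0.00 kcal/mol.
ΔE = 5.07 − 0.00 = 5.07 kcal/mol; chair II is more stable.

5.07 kcal/mol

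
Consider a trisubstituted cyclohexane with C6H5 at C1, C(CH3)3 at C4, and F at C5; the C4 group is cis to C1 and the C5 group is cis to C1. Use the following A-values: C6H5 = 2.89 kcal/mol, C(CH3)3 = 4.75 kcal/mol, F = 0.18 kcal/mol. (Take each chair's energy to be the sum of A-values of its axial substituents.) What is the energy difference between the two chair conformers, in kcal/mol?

Chair I (phenyl axial, tert-butyl equatorial, fluoro axial): E = 3.07 kcal/mol.
Chair II (phenyl equatorial, tert-butyl axial, fluoro equatorial): E = 4.75 kcal/mol.
ΔE = 4.75 − 3.07 = 1.68 kcal/mol; chair I is more stable.

1.68 kcal/mol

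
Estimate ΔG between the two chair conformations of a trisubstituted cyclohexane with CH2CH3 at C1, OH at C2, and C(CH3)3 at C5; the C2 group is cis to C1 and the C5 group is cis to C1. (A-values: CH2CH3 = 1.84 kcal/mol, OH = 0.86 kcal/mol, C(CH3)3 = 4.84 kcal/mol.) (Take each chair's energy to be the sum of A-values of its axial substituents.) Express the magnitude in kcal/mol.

5.82 kcal/mol

Chair I (ethyl axial, hydroxyl equatorial, tert-butyl axial): E = 6.68 kcal/mol.
Chair II (ethyl equatorial, hydroxyl axial, tert-butyl equatorial): E = 0.86 kcal/mol.
ΔE = 6.68 − 0.86 = 5.82 kcal/mol; chair II is more stable.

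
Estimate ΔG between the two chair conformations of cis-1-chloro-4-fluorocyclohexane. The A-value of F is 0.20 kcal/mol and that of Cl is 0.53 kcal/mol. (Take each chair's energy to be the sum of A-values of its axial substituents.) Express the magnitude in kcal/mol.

C1 and C4 have opposite parity, so for the cis isomer the two substituents are one axial and one equatorial in each chair.
Chair I (fluoro axial, chloro equatorial): E = 0.20 kcal/mol.
Chair II (fluoro equatorial, chloro axial): E = 0.53 kcal/mol.
ΔE = 0.53 − 0.20 = 0.33 kcal/mol; chair I is more stable.

0.33 kcal/mol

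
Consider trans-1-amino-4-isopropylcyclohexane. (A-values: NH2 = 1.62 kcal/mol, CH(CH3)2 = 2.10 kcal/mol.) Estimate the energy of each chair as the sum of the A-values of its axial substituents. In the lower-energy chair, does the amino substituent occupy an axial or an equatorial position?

C1 and C4 have opposite parity, so for the trans isomer the two substituents are e,e in one chair and a,a in the other.
Chair I (amino axial, isopropyl axial): E = 3.72 kcal/mol.
Chair II (amino equatorial, isopropyl equatorial): E = 0.00 kcal/mol.
Chair II is the more stable (lower-energy) conformer, and in that chair the amino group is equatorial.

equatorial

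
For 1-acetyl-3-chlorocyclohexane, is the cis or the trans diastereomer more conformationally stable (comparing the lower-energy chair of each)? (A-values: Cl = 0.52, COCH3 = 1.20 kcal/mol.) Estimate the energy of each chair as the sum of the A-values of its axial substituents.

At 1,3 positions (parity same): cis → (e,e or a,a); trans → (a,e or e,a).
Best chair for cis: E = 0.00 kcal/mol; best chair for trans: E = 0.52 kcal/mol.
The cis isomer is lower by 0.52 kcal/mol.

cis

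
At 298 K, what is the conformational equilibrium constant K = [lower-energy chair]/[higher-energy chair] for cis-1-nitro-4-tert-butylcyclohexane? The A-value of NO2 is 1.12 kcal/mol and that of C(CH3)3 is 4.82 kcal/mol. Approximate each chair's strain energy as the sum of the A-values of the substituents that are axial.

K ≈ 517

C1 and C4 have opposite parity, so for the cis isomer the two substituents are one axial and one equatorial in each chair.
Chair I (nitro axial, tert-butyl equatorial): E = 1.12 kcal/mol; chair II (nitro equatorial, tert-butyl axial): E = 4.82 kcal/mol.
ΔG = 3.70 kcal/mol between the two chairs.
K = exp(ΔG/RT) with R = 1.987×10⁻³ kcal mol⁻¹ K⁻¹ and T = 298 K gives K ≈ 517.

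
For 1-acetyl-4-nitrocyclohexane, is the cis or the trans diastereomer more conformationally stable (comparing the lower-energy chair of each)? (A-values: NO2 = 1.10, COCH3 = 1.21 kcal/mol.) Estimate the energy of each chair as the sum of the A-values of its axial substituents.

trans

At 1,4 positions (parity opposite): cis → (a,e or e,a); trans → (e,e or a,a).
Best chair for cis: E = 1.10 kcal/mol; best chair for trans: E = 0.00 kcal/mol.
The trans isomer is lower by 1.10 kcal/mol.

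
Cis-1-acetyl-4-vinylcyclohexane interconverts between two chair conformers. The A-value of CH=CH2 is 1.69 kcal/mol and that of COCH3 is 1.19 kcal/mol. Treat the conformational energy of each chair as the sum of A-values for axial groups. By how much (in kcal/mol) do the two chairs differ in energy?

C1 and C4 have opposite parity, so for the cis isomer the two substituents are one axial and one equatorial in each chair.
Chair I (vinyl axial, acetyl equatorial): E = 1.69 kcal/mol.
Chair II (vinyl equatorial, acetyl axial): E = 1.19 kcal/mol.
ΔE = 1.69 − 1.19 = 0.50 kcal/mol; chair II is more stable.

0.50 kcal/mol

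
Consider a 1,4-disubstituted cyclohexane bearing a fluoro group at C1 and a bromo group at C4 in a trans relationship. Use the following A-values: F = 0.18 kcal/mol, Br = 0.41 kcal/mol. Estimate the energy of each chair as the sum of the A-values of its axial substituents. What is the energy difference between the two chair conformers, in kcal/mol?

C1 and C4 have opposite parity, so for the trans isomer the two substituents are e,e in one chair and a,a in the other.
Chair I (fluoro axial, bromo axial): E = 0.59 kcal/mol.
Chair II (fluoro equatorial, bromo equatorial): E = 0.00 kcal/mol.
ΔE = 0.59 − 0.00 = 0.59 kcal/mol; chair II is more stable.

0.59 kcal/mol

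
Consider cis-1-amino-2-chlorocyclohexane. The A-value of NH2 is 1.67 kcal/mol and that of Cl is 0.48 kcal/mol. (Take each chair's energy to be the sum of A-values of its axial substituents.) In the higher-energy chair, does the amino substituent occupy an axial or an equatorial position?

C1 and C2 have opposite parity, so for the cis isomer the two substituents are one axial and one equatorial in each chair.
Chair I (amino axial, chloro equatorial): E = 1.67 kcal/mol.
Chair II (amino equatorial, chloro axial): E = 0.48 kcal/mol.
Chair I is the less stable (higher-energy) conformer, and in that chair the amino group is axial.

axial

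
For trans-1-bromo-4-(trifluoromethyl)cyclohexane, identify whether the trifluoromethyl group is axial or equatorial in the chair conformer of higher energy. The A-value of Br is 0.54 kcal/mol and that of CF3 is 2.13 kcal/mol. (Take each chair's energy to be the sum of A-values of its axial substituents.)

C1 and C4 have opposite parity, so for the trans isomer the two substituents are e,e in one chair and a,a in the other.
Chair I (bromo axial, trifluoromethyl axial): E = 2.67 kcal/mol.
Chair II (bromo equatorial, trifluoromethyl equatorial): E = 0.00 kcal/mol.
Chair I is the less stable (higher-energy) conformer, and in that chair the trifluoromethyl group is axial.

axial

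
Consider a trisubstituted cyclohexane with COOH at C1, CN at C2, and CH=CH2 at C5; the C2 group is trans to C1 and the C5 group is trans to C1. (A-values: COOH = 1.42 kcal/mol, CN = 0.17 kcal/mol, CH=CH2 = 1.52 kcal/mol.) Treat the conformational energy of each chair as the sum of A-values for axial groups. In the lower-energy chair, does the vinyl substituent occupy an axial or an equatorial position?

Chair I (carboxyl axial, cyano axial, vinyl equatorial): E = 1.59 kcal/mol.
Chair II (carboxyl equatorial, cyano equatorial, vinyl axial): E = 1.52 kcal/mol.
Chair II is the more stable (lower-energy) conformer, and in that chair the vinyl group is axial.

axial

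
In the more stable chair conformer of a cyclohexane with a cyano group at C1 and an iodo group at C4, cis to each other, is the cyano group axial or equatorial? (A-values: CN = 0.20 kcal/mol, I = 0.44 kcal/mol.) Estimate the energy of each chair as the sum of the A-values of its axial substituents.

axial

C1 and C4 have opposite parity, so for the cis isomer the two substituents are one axial and one equatorial in each chair.
Chair I (cyano axial, iodo equatorial): E = 0.20 kcal/mol.
Chair II (cyano equatorial, iodo axial): E = 0.44 kcal/mol.
Chair I is the more stable (lower-energy) conformer, and in that chair the cyano group is axial.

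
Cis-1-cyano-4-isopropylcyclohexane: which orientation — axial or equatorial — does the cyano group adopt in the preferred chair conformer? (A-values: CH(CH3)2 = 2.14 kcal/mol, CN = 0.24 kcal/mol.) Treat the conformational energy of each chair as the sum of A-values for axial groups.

C1 and C4 have opposite parity, so for the cis isomer the two substituents are one axial and one equatorial in each chair.
Chair I (isopropyl axial, cyano equatorial): E = 2.14 kcal/mol.
Chair II (isopropyl equatorial, cyano axial): E = 0.24 kcal/mol.
Chair II is the more stable (lower-energy) conformer, and in that chair the cyano group is axial.

axial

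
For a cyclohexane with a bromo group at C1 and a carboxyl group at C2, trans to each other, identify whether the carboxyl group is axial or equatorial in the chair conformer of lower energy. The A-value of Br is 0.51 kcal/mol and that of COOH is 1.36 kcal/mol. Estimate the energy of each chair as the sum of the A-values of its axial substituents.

C1 and C2 have opposite parity, so for the trans isomer the two substituents are e,e in one chair and a,a in the other.
Chair I (bromo axial, carboxyl axial): E = 1.87 kcal/mol.
Chair II (bromo equatorial, carboxyl equatorial): E = 0.00 kcal/mol.
Chair II is the more stable (lower-energy) conformer, and in that chair the carboxyl group is equatorial.

equatorial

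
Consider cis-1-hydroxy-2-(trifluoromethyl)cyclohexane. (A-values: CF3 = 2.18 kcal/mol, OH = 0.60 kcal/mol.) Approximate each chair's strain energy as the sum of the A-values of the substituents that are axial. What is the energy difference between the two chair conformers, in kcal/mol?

C1 and C2 have opposite parity, so for the cis isomer the two substituents are one axial and one equatorial in each chair.
Chair I (trifluoromethyl axial, hydroxyl equatorial): E = 2.18 kcal/mol.
Chair II (trifluoromethyl equatorial, hydroxyl axial): E = 0.60 kcal/mol.
ΔE = 2.18 − 0.60 = 1.58 kcal/mol; chair II is more stable.

1.58 kcal/mol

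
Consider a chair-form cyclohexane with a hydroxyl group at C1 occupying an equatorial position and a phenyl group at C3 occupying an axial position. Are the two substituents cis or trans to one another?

trans

C1 and C3 have the same parity, so their axial bonds point in the same direction.
With same-parity carbons, two substituents on the same face are both axial or both equatorial; opposite faces give one of each.
Here the groups are equatorial/axial → opposite face → trans.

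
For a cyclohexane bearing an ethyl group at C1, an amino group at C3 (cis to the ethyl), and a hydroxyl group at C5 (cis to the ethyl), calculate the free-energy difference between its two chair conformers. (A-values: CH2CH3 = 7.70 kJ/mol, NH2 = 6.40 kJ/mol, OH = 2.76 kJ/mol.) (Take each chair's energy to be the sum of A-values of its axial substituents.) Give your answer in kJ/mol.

Chair I (ethyl axial, amino axial, hydroxyl axial): E = 16.86 kJ/mol.
Chair II (ethyl equatorial, amino equatorial, hydroxyl equatorial): E = 0.00 kJ/mol.
ΔE = 16.86 − 0.00 = 16.86 kJ/mol; chair II is more stable.

16.86 kJ/mol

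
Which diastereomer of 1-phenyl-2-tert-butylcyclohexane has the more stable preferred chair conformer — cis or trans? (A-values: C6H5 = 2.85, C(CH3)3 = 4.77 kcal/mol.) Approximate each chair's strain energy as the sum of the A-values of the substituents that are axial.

trans

At 1,2 positions (parity opposite): cis → (a,e or e,a); trans → (e,e or a,a).
Best chair for cis: E = 2.85 kcal/mol; best chair for trans: E = 0.00 kcal/mol.
The trans isomer is lower by 2.85 kcal/mol.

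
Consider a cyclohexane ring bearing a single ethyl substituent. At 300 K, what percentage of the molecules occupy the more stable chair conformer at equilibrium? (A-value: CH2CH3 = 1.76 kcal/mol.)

95.0%

One chair has the ethyl group axial (E = 1.76 kcal/mol) and the other has it equatorial (E = 0).
ΔG = 1.76 kcal/mol between the two chairs.
K = exp(ΔG/RT) with R = 1.987×10⁻³ kcal mol⁻¹ K⁻¹ and T = 300 K gives K ≈ 19.2.
Fraction in the lower-energy chair = K/(K+1) = 95.0%.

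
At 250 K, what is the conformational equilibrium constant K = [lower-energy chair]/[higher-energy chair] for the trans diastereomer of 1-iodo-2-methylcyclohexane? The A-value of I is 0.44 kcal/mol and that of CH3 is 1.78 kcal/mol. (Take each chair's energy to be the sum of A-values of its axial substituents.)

C1 and C2 have opposite parity, so for the trans isomer the two substituents are e,e in one chair and a,a in the other.
Chair I (iodo axial, methyl axial): E = 2.22 kcal/mol; chair II (iodo equatorial, methyl equatorial): E = 0.00 kcal/mol.
ΔG = 2.22 kcal/mol between the two chairs.
K = exp(ΔG/RT) with R = 1.987×10⁻³ kcal mol⁻¹ K⁻¹ and T = 250 K gives K ≈ 87.3.

K ≈ 87.3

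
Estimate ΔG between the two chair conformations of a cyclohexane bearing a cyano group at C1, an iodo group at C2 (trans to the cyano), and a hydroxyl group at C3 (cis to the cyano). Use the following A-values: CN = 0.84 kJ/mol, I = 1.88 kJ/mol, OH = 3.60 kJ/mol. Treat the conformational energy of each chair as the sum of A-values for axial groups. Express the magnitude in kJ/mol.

Chair I (cyano axial, iodo axial, hydroxyl axial): E = 6.32 kJ/mol.
Chair II (cyano equatorial, iodo equatorial, hydroxyl equatorial): E = 0.00 kJ/mol.
ΔE = 6.32 − 0.00 = 6.32 kJ/mol; chair II is more stable.

6.32 kJ/mol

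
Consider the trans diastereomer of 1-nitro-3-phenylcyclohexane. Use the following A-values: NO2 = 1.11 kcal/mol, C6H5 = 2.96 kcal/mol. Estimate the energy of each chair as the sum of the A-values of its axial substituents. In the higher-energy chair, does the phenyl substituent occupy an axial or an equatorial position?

axial

C1 and C3 have the same parity, so for the trans isomer the two substituents are one axial and one equatorial in each chair.
Chair I (nitro axial, phenyl equatorial): E = 1.11 kcal/mol.
Chair II (nitro equatorial, phenyl axial): E = 2.96 kcal/mol.
Chair II is the less stable (higher-energy) conformer, and in that chair the phenyl group is axial.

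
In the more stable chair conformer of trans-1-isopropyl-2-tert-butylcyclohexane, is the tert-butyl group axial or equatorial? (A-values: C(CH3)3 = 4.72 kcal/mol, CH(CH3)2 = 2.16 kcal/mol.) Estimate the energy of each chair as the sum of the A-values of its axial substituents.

C1 and C2 have opposite parity, so for the trans isomer the two substituents are e,e in one chair and a,a in the other.
Chair I (tert-butyl axial, isopropyl axial): E = 6.88 kcal/mol.
Chair II (tert-butyl equatorial, isopropyl equatorial): E = 0.00 kcal/mol.
Chair II is the more stable (lower-energy) conformer, and in that chair the tert-butyl group is equatorial.

equatorial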